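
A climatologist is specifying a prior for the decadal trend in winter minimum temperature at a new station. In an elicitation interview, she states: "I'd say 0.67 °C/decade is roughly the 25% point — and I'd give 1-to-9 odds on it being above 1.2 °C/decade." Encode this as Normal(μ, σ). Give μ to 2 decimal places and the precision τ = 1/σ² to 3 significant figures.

μ = 0.85, τ = 13.6

For Normal(μ,σ), the p-quantile is μ + z_p·σ. Here z_{0.25} = -0.6745, z_{0.9} = 1.282.
So 0.67 = μ − 0.6745σ and 1.2 = μ + 1.282σ.
Subtracting: σ = (1.2 − 0.67)/(1.282 − (-0.6745)) = 0.27.
Then μ = 0.67 − (-0.6745)·0.27 = 0.85.
Precision τ = 1/σ² = 1/0.271² = 13.6.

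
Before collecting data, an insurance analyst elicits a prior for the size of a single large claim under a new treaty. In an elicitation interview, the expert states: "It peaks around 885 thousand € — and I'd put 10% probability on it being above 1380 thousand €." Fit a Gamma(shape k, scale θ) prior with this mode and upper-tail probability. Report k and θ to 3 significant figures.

k ≈ 10.5, θ ≈ 93.3

Gamma(k,θ) with k>1 has mode (k−1)θ, so θ = 885/(k−1).
Need P(X < 1380) = 0.9 with θ tied to k this way. Start at k = 2, θ = 885: P(X<1380) ≈ 0.462.
Too low — raise k to concentrate. Iterating converges to k ≈ 10.5.
Then θ = 885/(10.5−1) ≈ 93.3.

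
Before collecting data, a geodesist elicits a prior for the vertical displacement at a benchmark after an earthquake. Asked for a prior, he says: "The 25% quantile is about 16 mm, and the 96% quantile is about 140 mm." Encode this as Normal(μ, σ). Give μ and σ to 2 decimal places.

μ = 50.49, σ = 51.13

The p-quantile of Normal(μ,σ) is μ + z_p·σ, with z_{0.25} = -0.6745 and z_{0.96} = 1.751.
Eliminate σ: μ = (z₂·x₁ − z₁·x₂)/(z₂ − z₁) = (1.751·16 − (-0.6745)·140)/2.425 = 50.49.
Then σ = (x₂ − x₁)/(z₂ − z₁) = (140 − 16)/2.425 = 51.13.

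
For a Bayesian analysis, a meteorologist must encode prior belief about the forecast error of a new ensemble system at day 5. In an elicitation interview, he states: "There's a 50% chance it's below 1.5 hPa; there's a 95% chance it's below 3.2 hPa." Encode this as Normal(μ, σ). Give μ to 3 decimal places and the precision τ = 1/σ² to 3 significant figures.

For Normal(μ,σ), the p-quantile is μ + z_p·σ. Here z_{0.5} = 0, z_{0.95} = 1.645.
So 1.5 = μ + 0σ and 3.2 = μ + 1.645σ.
Subtracting: σ = (3.2 − 1.5)/(1.645 − (0)) = 1.034.
Then μ = 1.5 − (0)·1.034 = 1.500.
Precision τ = 1/σ² = 1/1.034² = 0.936.

μ = 1.500, τ = 0.936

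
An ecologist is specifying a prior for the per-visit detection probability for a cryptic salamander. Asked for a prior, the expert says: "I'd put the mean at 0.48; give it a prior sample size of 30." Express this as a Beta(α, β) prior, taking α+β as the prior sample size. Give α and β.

α = 14.4, β = 15.6

Under the effective-sample-size interpretation, Beta(α, β) has prior mean α/(α+β) and prior sample size α+β.
So α+β = 30 and α/(α+β) = 0.48, giving α = 0.48·30 = 14.4 and β = 30 − 14.4 = 15.6.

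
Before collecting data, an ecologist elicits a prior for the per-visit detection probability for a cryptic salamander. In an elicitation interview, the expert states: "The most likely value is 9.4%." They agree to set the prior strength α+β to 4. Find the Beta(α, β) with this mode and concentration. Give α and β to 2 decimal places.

α = 1.19, β = 2.81

For α,β > 1 the Beta mode is (α−1)/(α+β−2). With α+β = 4, the mode is (α−1)/2.
Set (α−1)/2 = 0.094 → α = 1 + 0.094·2 = 1.19.
β = 4 − α = 2.81.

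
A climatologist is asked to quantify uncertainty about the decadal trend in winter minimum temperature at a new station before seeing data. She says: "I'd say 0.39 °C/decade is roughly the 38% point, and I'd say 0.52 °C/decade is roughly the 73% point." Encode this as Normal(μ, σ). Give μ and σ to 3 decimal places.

The p-quantile of Normal(μ,σ) is μ + z_p·σ, with z_{0.38} = -0.3055 and z_{0.73} = 0.6128.
Eliminate σ: μ = (z₂·x₁ − z₁·x₂)/(z₂ − z₁) = (0.6128·0.39 − (-0.3055)·0.52)/0.9183 = 0.433.
Then σ = (x₂ − x₁)/(z₂ − z₁) = (0.52 − 0.39)/0.9183 = 0.142.

μ = 0.433, σ = 0.142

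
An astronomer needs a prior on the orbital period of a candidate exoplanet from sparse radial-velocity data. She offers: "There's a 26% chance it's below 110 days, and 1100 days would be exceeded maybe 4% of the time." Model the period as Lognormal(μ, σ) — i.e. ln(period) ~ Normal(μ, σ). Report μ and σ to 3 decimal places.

If T ~ Lognormal(μ,σ) then ln T ~ Normal(μ,σ), so the p-quantile of ln T is μ + z_p·σ.
ln(110) = 4.7 and ln(1100) = 7.003; z_{0.26} = -0.6433, z_{0.96} = 1.751.
σ = (7.003 − 4.7)/(1.751 − (-0.6433)) = 0.962.
μ = 4.7 − (-0.6433)·0.962 = 5.319.

μ ≈ 5.319, σ ≈ 0.962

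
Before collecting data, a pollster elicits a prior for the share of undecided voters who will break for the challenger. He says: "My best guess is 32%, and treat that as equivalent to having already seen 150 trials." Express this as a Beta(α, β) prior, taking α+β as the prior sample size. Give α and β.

α = 48, β = 102

Under the effective-sample-size interpretation, Beta(α, β) has prior mean α/(α+β) and prior sample size α+β.
So α+β = 150 and α/(α+β) = 0.32, giving α = 0.32·150 = 48 and β = 150 − 48 = 102.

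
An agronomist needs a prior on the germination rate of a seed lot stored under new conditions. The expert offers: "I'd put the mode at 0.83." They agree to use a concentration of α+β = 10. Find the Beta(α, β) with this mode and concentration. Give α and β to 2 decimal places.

For α,β > 1 the Beta mode is (α−1)/(α+β−2). With α+β = 10, the mode is (α−1)/8.
Set (α−1)/8 = 0.83 → α = 1 + 0.83·8 = 7.64.
β = 10 − α = 2.36.

α = 7.64, β = 2.36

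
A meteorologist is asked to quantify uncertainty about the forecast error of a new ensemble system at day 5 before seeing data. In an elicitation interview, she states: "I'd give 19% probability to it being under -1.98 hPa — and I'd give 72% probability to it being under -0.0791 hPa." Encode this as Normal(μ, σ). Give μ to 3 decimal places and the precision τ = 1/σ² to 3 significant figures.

μ = -0.838, τ = 0.591

The p-quantile of Normal(μ,σ) is μ + z_p·σ, with z_{0.19} = -0.8779 and z_{0.72} = 0.5828.
Eliminate σ: μ = (z₂·x₁ − z₁·x₂)/(z₂ − z₁) = (0.5828·-1.98 − (-0.8779)·-0.0791)/1.461 = -0.838.
Then σ = (x₂ − x₁)/(z₂ − z₁) = (-0.0791 − -1.98)/1.461 = 1.301.
Precision τ = 1/σ² = 1/1.301² = 0.591.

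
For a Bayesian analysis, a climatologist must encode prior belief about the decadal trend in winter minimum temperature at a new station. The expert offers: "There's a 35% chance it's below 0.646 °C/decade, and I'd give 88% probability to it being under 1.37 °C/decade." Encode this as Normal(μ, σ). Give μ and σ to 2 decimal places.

The p-quantile of Normal(μ,σ) is μ + z_p·σ, with z_{0.35} = -0.3853 and z_{0.88} = 1.175.
Eliminate σ: μ = (z₂·x₁ − z₁·x₂)/(z₂ − z₁) = (1.175·0.646 − (-0.3853)·1.37)/1.56 = 0.82.
Then σ = (x₂ − x₁)/(z₂ − z₁) = (1.37 − 0.646)/1.56 = 0.46.

μ = 0.82, σ = 0.46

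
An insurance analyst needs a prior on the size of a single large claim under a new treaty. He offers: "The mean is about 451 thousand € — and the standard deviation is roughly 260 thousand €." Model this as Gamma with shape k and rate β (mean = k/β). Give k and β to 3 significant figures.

k ≈ 3.01, β ≈ 0.00667

For Gamma(k, rate β): mean = k/β, variance = k/β², so CV = 1/√k.
CV = SD/mean = 260/451 = 0.5765, hence k = 1/CV² = 3.01.
Then β = k/mean = 3.01/451 = 0.00667.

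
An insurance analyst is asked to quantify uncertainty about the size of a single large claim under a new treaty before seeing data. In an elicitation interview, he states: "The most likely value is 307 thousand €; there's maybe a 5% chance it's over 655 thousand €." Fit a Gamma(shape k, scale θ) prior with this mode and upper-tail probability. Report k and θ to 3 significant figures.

k ≈ 5.8, θ ≈ 63.9

Gamma(k,θ) with k>1 has mode (k−1)θ, so θ = 307/(k−1).
Need P(X < 655) = 0.95 with θ tied to k this way. Start at k = 2, θ = 307: P(X<655) ≈ 0.629.
Too low — raise k to concentrate. Iterating converges to k ≈ 5.8.
Then θ = 307/(5.8−1) ≈ 63.9.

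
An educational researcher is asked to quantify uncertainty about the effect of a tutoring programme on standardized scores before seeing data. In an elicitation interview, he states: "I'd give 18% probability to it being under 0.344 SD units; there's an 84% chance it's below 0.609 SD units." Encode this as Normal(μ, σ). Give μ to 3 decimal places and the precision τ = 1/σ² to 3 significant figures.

The p-quantile of Normal(μ,σ) is μ + z_p·σ, with z_{0.18} = -0.9154 and z_{0.84} = 0.9945.
Eliminate σ: μ = (z₂·x₁ − z₁·x₂)/(z₂ − z₁) = (0.9945·0.344 − (-0.9154)·0.609)/1.91 = 0.471.
Then σ = (x₂ − x₁)/(z₂ − z₁) = (0.609 − 0.344)/1.91 = 0.139.
Precision τ = 1/σ² = 1/0.1388² = 51.9.

μ = 0.471, τ = 51.9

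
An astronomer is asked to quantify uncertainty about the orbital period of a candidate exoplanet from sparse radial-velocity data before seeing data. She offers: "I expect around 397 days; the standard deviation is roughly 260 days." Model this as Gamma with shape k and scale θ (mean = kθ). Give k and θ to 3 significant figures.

k ≈ 2.33, θ ≈ 170

For Gamma(k, scale θ): mean = kθ, variance = kθ², so CV = 1/√k.
CV = SD/mean = 260/397 = 0.6549, hence k = 1/CV² = 2.33.
Then θ = mean/k = 397/2.33 = 170.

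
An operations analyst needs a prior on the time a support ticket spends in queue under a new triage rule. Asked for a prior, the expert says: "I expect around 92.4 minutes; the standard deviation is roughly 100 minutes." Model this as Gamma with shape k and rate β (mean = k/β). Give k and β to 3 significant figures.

k ≈ 0.854, β ≈ 0.00924

For Gamma(k, rate β): mean = k/β, variance = k/β², so CV = 1/√k.
CV = SD/mean = 100/92.4 = 1.082, hence k = 1/CV² = 0.854.
Then β = k/mean = 0.854/92.4 = 0.00924.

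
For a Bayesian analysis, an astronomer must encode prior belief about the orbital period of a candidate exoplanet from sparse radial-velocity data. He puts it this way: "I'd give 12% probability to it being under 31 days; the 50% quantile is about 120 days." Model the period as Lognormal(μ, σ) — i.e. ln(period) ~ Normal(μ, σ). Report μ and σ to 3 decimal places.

μ ≈ 4.787, σ ≈ 1.152

If T ~ Lognormal(μ,σ) then ln T ~ Normal(μ,σ), so the p-quantile of ln T is μ + z_p·σ.
ln(31) = 3.434 and ln(120) = 4.787; z_{0.12} = -1.175, z_{0.5} = 0.
σ = (4.787 − 3.434)/(0 − (-1.175)) = 1.152.
μ = 3.434 − (-1.175)·1.152 = 4.787.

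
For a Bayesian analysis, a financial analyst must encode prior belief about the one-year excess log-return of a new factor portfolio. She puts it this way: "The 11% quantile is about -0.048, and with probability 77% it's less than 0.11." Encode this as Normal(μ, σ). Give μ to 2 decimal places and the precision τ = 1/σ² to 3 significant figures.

The p-quantile of Normal(μ,σ) is μ + z_p·σ, with z_{0.11} = -1.227 and z_{0.77} = 0.7388.
Eliminate σ: μ = (z₂·x₁ − z₁·x₂)/(z₂ − z₁) = (0.7388·-0.048 − (-1.227)·0.11)/1.965 = 0.05.
Then σ = (x₂ − x₁)/(z₂ − z₁) = (0.11 − -0.048)/1.965 = 0.08.
Precision τ = 1/σ² = 1/0.08039² = 155.

μ = 0.05, τ = 155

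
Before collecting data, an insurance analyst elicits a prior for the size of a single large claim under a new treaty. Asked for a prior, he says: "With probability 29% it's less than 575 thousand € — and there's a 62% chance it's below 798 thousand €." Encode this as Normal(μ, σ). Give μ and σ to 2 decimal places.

For Normal(μ,σ), the p-quantile is μ + z_p·σ. Here z_{0.29} = -0.5534, z_{0.62} = 0.3055.
So 575 = μ − 0.5534σ and 798 = μ + 0.3055σ.
Subtracting: σ = (798 − 575)/(0.3055 − (-0.5534)) = 259.64.
Then μ = 575 − (-0.5534)·259.64 = 718.68.

μ = 718.68, σ = 259.64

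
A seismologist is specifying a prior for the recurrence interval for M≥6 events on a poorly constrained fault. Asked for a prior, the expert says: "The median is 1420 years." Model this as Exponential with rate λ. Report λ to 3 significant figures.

Exponential median = ln 2 / λ, so λ = ln 2 / 1420.0 = 0.000488.

λ ≈ 0.000488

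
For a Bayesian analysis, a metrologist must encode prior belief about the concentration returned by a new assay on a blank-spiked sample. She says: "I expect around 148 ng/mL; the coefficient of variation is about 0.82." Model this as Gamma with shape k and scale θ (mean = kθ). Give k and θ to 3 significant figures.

For Gamma(k, scale θ): mean = kθ, variance = kθ², so CV = 1/√k.
CV = 0.82, hence k = 1/CV² = 1.49.
Then θ = mean/k = 148/1.49 = 99.5.

k ≈ 1.49, θ ≈ 99.5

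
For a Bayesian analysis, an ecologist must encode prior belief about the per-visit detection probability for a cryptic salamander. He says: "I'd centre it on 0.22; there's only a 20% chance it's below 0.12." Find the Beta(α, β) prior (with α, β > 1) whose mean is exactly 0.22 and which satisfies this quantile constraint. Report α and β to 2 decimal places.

α ≈ 2.76, β ≈ 9.79

With mean 0.22 fixed, write α = 0.22s, β = 0.78s where s = α+β.
Need P(θ < 0.12) = 0.2 under Beta(0.22s, 0.78s). Normal approximation: (q−m)/√(m(1−m)/s) ≈ z_{0.2} = -0.842, so s ≈ 0.22·0.78·(-0.842)²/(0.12−0.22)² = 12.2.
At s = 12.2: P(θ<0.12) ≈ 0.205. Adjusting to match 0.2 gives s ≈ 12.55.
So α = 0.22·12.55 ≈ 2.76, β = 0.78·12.55 ≈ 9.79.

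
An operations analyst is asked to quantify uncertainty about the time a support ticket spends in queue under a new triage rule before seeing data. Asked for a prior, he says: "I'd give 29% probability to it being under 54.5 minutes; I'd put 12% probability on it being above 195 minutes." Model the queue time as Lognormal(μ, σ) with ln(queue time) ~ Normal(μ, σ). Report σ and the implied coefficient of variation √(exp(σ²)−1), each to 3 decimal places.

σ ≈ 0.738, CV ≈ 0.850

If T ~ Lognormal(μ,σ) then ln T ~ Normal(μ,σ), so the p-quantile of ln T is μ + z_p·σ.
ln(54.5) = 3.998 and ln(195) = 5.273; z_{0.29} = -0.5534, z_{0.88} = 1.175.
σ = (5.273 − 3.998)/(1.175 − (-0.5534)) = 0.738.
μ = 3.998 − (-0.5534)·0.738 = 4.406.
CV = √(exp(σ²)−1) = √(exp(0.5440)−1) = 0.850.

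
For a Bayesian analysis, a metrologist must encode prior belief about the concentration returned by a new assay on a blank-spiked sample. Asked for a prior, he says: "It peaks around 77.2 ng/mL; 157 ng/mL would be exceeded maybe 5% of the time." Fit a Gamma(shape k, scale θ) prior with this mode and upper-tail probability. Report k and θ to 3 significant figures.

Gamma(k,θ) with k>1 has mode (k−1)θ, so θ = 77.2/(k−1).
Need P(X < 157) = 0.95 with θ tied to k this way. Start at k = 2, θ = 77.2: P(X<157) ≈ 0.603.
Too low — raise k to concentrate. Iterating converges to k ≈ 6.49.
Then θ = 77.2/(6.49−1) ≈ 14.1.

k ≈ 6.49, θ ≈ 14.1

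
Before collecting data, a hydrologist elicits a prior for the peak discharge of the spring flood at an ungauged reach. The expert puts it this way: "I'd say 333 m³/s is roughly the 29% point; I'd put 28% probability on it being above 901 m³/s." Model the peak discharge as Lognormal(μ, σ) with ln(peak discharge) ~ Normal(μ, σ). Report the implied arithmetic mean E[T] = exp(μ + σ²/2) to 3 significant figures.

E[T] ≈ 794 m³/s

If T ~ Lognormal(μ,σ) then ln T ~ Normal(μ,σ), so the p-quantile of ln T is μ + z_p·σ.
ln(333) = 5.808 and ln(901) = 6.804; z_{0.29} = -0.5534, z_{0.72} = 0.5828.
σ = (6.804 − 5.808)/(0.5828 − (-0.5534)) = 0.876.
μ = 5.808 − (-0.5534)·0.876 = 6.293.
E[T] = exp(μ + σ²/2) = exp(6.293 + 0.3837) = 794 m³/s.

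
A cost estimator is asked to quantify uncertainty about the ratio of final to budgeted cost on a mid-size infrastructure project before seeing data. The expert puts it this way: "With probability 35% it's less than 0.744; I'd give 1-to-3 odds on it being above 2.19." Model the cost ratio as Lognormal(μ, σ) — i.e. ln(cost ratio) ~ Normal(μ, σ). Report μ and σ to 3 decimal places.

μ ≈ 0.097, σ ≈ 1.019

If T ~ Lognormal(μ,σ) then ln T ~ Normal(μ,σ), so the p-quantile of ln T is μ + z_p·σ.
ln(0.744) = -0.2957 and ln(2.19) = 0.7839; z_{0.35} = -0.3853, z_{0.75} = 0.6745.
σ = (0.7839 − -0.2957)/(0.6745 − (-0.3853)) = 1.019.
μ = -0.2957 − (-0.3853)·1.019 = 0.097.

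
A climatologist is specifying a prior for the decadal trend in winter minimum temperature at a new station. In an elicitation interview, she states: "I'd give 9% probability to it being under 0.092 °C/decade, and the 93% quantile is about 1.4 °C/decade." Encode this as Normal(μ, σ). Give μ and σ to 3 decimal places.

μ = 0.715, σ = 0.464

For Normal(μ,σ), the p-quantile is μ + z_p·σ. Here z_{0.09} = -1.341, z_{0.93} = 1.476.
So 0.092 = μ − 1.341σ and 1.4 = μ + 1.476σ.
Subtracting: σ = (1.4 − 0.092)/(1.476 − (-1.341)) = 0.464.
Then μ = 0.092 − (-1.341)·0.464 = 0.715.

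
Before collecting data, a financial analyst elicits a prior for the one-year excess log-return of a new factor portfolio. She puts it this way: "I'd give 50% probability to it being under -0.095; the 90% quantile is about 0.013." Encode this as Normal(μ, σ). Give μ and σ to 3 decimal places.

For Normal(μ,σ), the p-quantile is μ + z_p·σ. Here z_{0.5} = 0, z_{0.9} = 1.282.
So -0.095 = μ + 0σ and 0.013 = μ + 1.282σ.
Subtracting: σ = (0.013 − -0.095)/(1.282 − (0)) = 0.084.
Then μ = -0.095 − (0)·0.084 = -0.095.

μ = -0.095, σ = 0.084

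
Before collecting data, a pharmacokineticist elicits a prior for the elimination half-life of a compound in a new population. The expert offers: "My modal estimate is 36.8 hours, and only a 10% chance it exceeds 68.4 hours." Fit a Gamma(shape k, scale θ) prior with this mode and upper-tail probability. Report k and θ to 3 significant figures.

Gamma(k,θ) with k>1 has mode (k−1)θ, so θ = 36.8/(k−1).
Need P(X < 68.4) = 0.9 with θ tied to k this way. Start at k = 2, θ = 36.8: P(X<68.4) ≈ 0.554.
Too low — raise k to concentrate. Iterating converges to k ≈ 5.97.
Then θ = 36.8/(5.97−1) ≈ 7.41.

k ≈ 5.97, θ ≈ 7.41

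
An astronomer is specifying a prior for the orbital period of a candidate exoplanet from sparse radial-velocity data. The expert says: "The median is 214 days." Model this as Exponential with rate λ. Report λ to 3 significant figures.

λ ≈ 0.00324

Exponential median = ln 2 / λ, so λ = ln 2 / 214.0 = 0.00324.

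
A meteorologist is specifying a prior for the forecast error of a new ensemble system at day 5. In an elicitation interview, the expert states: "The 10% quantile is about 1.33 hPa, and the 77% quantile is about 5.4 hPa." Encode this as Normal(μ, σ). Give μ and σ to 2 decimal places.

μ = 3.91, σ = 2.01

For Normal(μ,σ), the p-quantile is μ + z_p·σ. Here z_{0.1} = -1.282, z_{0.77} = 0.7388.
So 1.33 = μ − 1.282σ and 5.4 = μ + 0.7388σ.
Subtracting: σ = (5.4 − 1.33)/(0.7388 − (-1.282)) = 2.01.
Then μ = 1.33 − (-1.282)·2.01 = 3.91.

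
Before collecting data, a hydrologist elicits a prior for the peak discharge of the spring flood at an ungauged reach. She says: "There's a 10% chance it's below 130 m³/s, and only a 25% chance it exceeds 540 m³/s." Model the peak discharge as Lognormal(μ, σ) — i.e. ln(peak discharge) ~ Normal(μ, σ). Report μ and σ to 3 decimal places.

If T ~ Lognormal(μ,σ) then ln T ~ Normal(μ,σ), so the p-quantile of ln T is μ + z_p·σ.
ln(130) = 4.868 and ln(540) = 6.292; z_{0.1} = -1.282, z_{0.75} = 0.6745.
σ = (6.292 − 4.868)/(0.6745 − (-1.282)) = 0.728.
μ = 4.868 − (-1.282)·0.728 = 5.801.

μ ≈ 5.801, σ ≈ 0.728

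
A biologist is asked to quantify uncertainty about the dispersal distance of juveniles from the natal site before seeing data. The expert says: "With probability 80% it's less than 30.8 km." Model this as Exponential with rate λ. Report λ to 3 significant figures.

λ ≈ 0.0523

P(T < 30.8) = 1 − e^(−λ·30.8) = 0.8, so λ = −ln(1−0.8)/30.8 = −ln(0.2)/30.8 = 0.0523.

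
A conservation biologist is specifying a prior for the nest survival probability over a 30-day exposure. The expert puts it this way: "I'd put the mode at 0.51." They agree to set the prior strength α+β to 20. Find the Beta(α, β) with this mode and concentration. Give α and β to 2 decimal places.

For α,β > 1 the Beta mode is (α−1)/(α+β−2). With α+β = 20, the mode is (α−1)/18.
Set (α−1)/18 = 0.51 → α = 1 + 0.51·18 = 10.18.
β = 20 − α = 9.82.

α = 10.18, β = 9.82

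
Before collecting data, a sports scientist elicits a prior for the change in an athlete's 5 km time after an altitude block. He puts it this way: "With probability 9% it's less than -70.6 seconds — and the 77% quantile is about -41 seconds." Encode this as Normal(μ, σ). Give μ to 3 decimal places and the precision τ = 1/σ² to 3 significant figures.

For Normal(μ,σ), the p-quantile is μ + z_p·σ. Here z_{0.09} = -1.341, z_{0.77} = 0.7388.
So -70.6 = μ − 1.341σ and -41 = μ + 0.7388σ.
Subtracting: σ = (-41 − -70.6)/(0.7388 − (-1.341)) = 14.233.
Then μ = -70.6 − (-1.341)·14.233 = -51.516.
Precision τ = 1/σ² = 1/14.23² = 0.00494.

μ = -51.516, τ = 0.00494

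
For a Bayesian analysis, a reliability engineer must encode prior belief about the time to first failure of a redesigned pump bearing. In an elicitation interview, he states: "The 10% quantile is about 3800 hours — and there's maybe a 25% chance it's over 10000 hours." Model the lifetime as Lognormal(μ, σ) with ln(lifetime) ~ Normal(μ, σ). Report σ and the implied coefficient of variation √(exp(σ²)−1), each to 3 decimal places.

If T ~ Lognormal(μ,σ) then ln T ~ Normal(μ,σ), so the p-quantile of ln T is μ + z_p·σ.
ln(3800) = 8.243 and ln(10000) = 9.21; z_{0.1} = -1.282, z_{0.75} = 0.6745.
σ = (9.21 − 8.243)/(0.6745 − (-1.282)) = 0.495.
μ = 8.243 − (-1.282)·0.495 = 8.877.
CV = √(exp(σ²)−1) = √(exp(0.2447)−1) = 0.527.

σ ≈ 0.495, CV ≈ 0.527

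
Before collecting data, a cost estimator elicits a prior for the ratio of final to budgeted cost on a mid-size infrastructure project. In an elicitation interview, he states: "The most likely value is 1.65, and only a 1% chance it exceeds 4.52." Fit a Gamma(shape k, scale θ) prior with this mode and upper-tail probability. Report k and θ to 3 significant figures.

k ≈ 5.53, θ ≈ 0.364

Gamma(k,θ) with k>1 has mode (k−1)θ, so θ = 1.65/(k−1).
Need P(X < 4.52) = 0.99 with θ tied to k this way. Start at k = 2, θ = 1.65: P(X<4.52) ≈ 0.758.
Too low — raise k to concentrate. Iterating converges to k ≈ 5.53.
Then θ = 1.65/(5.53−1) ≈ 0.364.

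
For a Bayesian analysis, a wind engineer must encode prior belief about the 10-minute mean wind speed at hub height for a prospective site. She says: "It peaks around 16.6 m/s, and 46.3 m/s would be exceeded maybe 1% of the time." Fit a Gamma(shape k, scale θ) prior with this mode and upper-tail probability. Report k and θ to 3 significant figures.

k ≈ 5.35, θ ≈ 3.81

Gamma(k,θ) with k>1 has mode (k−1)θ, so θ = 16.6/(k−1).
Need P(X < 46.3) = 0.99 with θ tied to k this way. Start at k = 2, θ = 16.6: P(X<46.3) ≈ 0.767.
Too low — raise k to concentrate. Iterating converges to k ≈ 5.35.
Then θ = 16.6/(5.35−1) ≈ 3.81.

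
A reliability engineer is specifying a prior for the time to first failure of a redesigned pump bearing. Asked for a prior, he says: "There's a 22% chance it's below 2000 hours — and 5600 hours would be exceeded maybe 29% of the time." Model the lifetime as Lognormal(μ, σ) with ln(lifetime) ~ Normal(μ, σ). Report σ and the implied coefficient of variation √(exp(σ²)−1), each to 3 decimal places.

If T ~ Lognormal(μ,σ) then ln T ~ Normal(μ,σ), so the p-quantile of ln T is μ + z_p·σ.
ln(2000) = 7.601 and ln(5600) = 8.631; z_{0.22} = -0.7722, z_{0.71} = 0.5534.
σ = (8.631 − 7.601)/(0.5534 − (-0.7722)) = 0.777.
μ = 7.601 − (-0.7722)·0.777 = 8.201.
CV = √(exp(σ²)−1) = √(exp(0.6033)−1) = 0.910.

σ ≈ 0.777, CV ≈ 0.910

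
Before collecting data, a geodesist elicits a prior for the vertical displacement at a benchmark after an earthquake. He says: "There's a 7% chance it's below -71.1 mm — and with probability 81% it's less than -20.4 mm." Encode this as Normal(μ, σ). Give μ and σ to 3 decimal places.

μ = -39.310, σ = 21.541

The p-quantile of Normal(μ,σ) is μ + z_p·σ, with z_{0.07} = -1.476 and z_{0.81} = 0.8779.
Eliminate σ: μ = (z₂·x₁ − z₁·x₂)/(z₂ − z₁) = (0.8779·-71.1 − (-1.476)·-20.4)/2.354 = -39.310.
Then σ = (x₂ − x₁)/(z₂ − z₁) = (-20.4 − -71.1)/2.354 = 21.541.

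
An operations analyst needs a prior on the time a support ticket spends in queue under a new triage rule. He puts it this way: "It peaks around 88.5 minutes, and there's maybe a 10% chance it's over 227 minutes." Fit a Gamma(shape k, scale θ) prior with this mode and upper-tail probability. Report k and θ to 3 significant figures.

k ≈ 3.16, θ ≈ 40.9

Gamma(k,θ) with k>1 has mode (k−1)θ, so θ = 88.5/(k−1).
Need P(X < 227) = 0.9 with θ tied to k this way. Start at k = 2, θ = 88.5: P(X<227) ≈ 0.726.
Too low — raise k to concentrate. Iterating converges to k ≈ 3.16.
Then θ = 88.5/(3.16−1) ≈ 40.9.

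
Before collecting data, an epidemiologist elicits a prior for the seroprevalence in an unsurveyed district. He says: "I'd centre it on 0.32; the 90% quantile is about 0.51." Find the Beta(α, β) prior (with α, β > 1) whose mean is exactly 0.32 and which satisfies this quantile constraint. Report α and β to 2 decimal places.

α ≈ 3.30, β ≈ 7.00

With mean 0.32 fixed, write α = 0.32s, β = 0.68s where s = α+β.
Need P(θ < 0.51) = 0.9 under Beta(0.32s, 0.68s). Normal approximation: (q−m)/√(m(1−m)/s) ≈ z_{0.9} = 1.28, so s ≈ 0.32·0.68·(1.28)²/(0.51−0.32)² = 9.9.
At s = 9.9: P(θ<0.51) ≈ 0.896. Adjusting to match 0.9 gives s ≈ 10.30.
So α = 0.32·10.30 ≈ 3.30, β = 0.68·10.30 ≈ 7.00.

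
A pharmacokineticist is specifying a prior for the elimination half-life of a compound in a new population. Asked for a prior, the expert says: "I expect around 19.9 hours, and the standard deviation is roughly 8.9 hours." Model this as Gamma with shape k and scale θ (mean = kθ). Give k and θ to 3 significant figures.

k ≈ 5, θ ≈ 3.98

For Gamma(k, scale θ): mean = kθ, variance = kθ², so CV = 1/√k.
CV = SD/mean = 8.9/19.9 = 0.4472, hence k = 1/CV² = 5.
Then θ = mean/k = 19.9/5 = 3.98.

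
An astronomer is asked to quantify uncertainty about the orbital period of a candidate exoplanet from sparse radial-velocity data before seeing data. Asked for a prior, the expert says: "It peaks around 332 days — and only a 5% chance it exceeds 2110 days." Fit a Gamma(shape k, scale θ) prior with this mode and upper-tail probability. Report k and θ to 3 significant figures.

k ≈ 1.66, θ ≈ 505

Gamma(k,θ) with k>1 has mode (k−1)θ, so θ = 332/(k−1).
Need P(X < 2110) = 0.95 with θ tied to k this way. Start at k = 2, θ = 332: P(X<2110) ≈ 0.987.
Too high — lower k to spread out. Iterating converges to k ≈ 1.66.
Then θ = 332/(1.66−1) ≈ 505.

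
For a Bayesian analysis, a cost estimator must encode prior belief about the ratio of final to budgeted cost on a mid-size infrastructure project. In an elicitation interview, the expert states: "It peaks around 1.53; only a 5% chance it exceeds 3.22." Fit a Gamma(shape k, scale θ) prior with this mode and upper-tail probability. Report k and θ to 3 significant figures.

Gamma(k,θ) with k>1 has mode (k−1)θ, so θ = 1.53/(k−1).
Need P(X < 3.22) = 0.95 with θ tied to k this way. Start at k = 2, θ = 1.53: P(X<3.22) ≈ 0.622.
Too low — raise k to concentrate. Iterating converges to k ≈ 5.99.
Then θ = 1.53/(5.99−1) ≈ 0.307.

k ≈ 5.99, θ ≈ 0.307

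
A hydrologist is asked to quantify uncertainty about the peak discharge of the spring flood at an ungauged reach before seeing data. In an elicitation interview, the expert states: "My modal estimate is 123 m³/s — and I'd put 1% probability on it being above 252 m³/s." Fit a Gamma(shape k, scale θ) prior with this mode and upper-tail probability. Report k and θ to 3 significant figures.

k ≈ 10.5, θ ≈ 12.9

Gamma(k,θ) with k>1 has mode (k−1)θ, so θ = 123/(k−1).
Need P(X < 252) = 0.99 with θ tied to k this way. Start at k = 2, θ = 123: P(X<252) ≈ 0.607.
Too low — raise k to concentrate. Iterating converges to k ≈ 10.5.
Then θ = 123/(10.5−1) ≈ 12.9.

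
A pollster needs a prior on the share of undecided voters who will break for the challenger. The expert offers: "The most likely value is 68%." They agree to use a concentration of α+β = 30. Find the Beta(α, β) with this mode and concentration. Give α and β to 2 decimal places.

For α,β > 1 the Beta mode is (α−1)/(α+β−2). With α+β = 30, the mode is (α−1)/28.
Set (α−1)/28 = 0.68 → α = 1 + 0.68·28 = 20.04.
β = 30 − α = 9.96.

α = 20.04, β = 9.96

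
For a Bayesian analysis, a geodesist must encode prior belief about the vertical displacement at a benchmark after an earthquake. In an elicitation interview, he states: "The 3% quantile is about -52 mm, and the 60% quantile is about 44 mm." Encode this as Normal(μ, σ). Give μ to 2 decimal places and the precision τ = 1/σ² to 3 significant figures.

For Normal(μ,σ), the p-quantile is μ + z_p·σ. Here z_{0.03} = -1.881, z_{0.6} = 0.2533.
So -52 = μ − 1.881σ and 44 = μ + 0.2533σ.
Subtracting: σ = (44 − -52)/(0.2533 − (-1.881)) = 44.98.
Then μ = -52 − (-1.881)·44.98 = 32.60.
Precision τ = 1/σ² = 1/44.98² = 0.000494.

μ = 32.60, τ = 0.000494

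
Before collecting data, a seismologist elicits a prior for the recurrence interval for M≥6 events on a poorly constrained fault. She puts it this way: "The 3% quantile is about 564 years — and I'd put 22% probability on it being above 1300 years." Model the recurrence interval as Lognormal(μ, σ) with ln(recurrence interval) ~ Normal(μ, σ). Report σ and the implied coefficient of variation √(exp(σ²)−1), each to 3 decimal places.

If T ~ Lognormal(μ,σ) then ln T ~ Normal(μ,σ), so the p-quantile of ln T is μ + z_p·σ.
ln(564) = 6.335 and ln(1300) = 7.17; z_{0.03} = -1.881, z_{0.78} = 0.7722.
σ = (7.17 − 6.335)/(0.7722 − (-1.881)) = 0.315.
μ = 6.335 − (-1.881)·0.315 = 6.927.
CV = √(exp(σ²)−1) = √(exp(0.0991)−1) = 0.323.

σ ≈ 0.315, CV ≈ 0.323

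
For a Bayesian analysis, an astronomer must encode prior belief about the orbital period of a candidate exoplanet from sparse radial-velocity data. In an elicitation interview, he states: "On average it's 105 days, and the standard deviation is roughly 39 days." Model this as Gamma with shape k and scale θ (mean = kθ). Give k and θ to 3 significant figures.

For Gamma(k, scale θ): mean = kθ, variance = kθ², so CV = 1/√k.
CV = SD/mean = 39/105 = 0.3714, hence k = 1/CV² = 7.25.
Then θ = mean/k = 105/7.25 = 14.5.

k ≈ 7.25, θ ≈ 14.5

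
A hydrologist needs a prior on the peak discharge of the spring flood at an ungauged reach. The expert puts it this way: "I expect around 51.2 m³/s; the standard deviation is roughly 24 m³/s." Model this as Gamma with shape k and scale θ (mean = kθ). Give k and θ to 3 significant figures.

k ≈ 4.55, θ ≈ 11.2

For Gamma(k, scale θ): mean = kθ, variance = kθ², so CV = 1/√k.
CV = SD/mean = 24/51.2 = 0.4688, hence k = 1/CV² = 4.55.
Then θ = mean/k = 51.2/4.55 = 11.2.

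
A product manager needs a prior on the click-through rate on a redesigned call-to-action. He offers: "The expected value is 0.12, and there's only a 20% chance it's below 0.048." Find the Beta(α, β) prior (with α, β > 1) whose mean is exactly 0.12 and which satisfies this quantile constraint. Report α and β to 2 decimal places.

With mean 0.12 fixed, write α = 0.12s, β = 0.88s where s = α+β.
Need P(θ < 0.048) = 0.2 under Beta(0.12s, 0.88s). Normal approximation: (q−m)/√(m(1−m)/s) ≈ z_{0.2} = -0.842, so s ≈ 0.12·0.88·(-0.842)²/(0.048−0.12)² = 14.4.
At s = 14.4: P(θ<0.048) ≈ 0.198. Adjusting to match 0.2 gives s ≈ 14.25.
So α = 0.12·14.25 ≈ 1.71, β = 0.88·14.25 ≈ 12.54.

α ≈ 1.71, β ≈ 12.54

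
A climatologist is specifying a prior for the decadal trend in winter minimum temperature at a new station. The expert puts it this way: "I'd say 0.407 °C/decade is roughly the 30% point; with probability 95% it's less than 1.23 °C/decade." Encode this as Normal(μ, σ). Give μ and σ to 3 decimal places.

The p-quantile of Normal(μ,σ) is μ + z_p·σ, with z_{0.3} = -0.5244 and z_{0.95} = 1.645.
Eliminate σ: μ = (z₂·x₁ − z₁·x₂)/(z₂ − z₁) = (1.645·0.407 − (-0.5244)·1.23)/2.169 = 0.606.
Then σ = (x₂ − x₁)/(z₂ − z₁) = (1.23 − 0.407)/2.169 = 0.379.

μ = 0.606, σ = 0.379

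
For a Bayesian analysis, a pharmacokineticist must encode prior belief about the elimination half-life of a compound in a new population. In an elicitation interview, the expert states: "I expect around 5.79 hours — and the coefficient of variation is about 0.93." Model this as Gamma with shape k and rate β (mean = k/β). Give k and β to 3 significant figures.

For Gamma(k, rate β): mean = k/β, variance = k/β², so CV = 1/√k.
CV = 0.93, hence k = 1/CV² = 1.16.
Then β = k/mean = 1.16/5.79 = 0.2.

k ≈ 1.16, β ≈ 0.2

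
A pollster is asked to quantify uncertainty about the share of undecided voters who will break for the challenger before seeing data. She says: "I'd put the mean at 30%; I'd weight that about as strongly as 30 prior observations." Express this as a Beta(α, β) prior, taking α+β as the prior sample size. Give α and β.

Under the effective-sample-size interpretation, Beta(α, β) has prior mean α/(α+β) and prior sample size α+β.
So α+β = 30 and α/(α+β) = 0.3, giving α = 0.3·30 = 9 and β = 30 − 9 = 21.

α = 9, β = 21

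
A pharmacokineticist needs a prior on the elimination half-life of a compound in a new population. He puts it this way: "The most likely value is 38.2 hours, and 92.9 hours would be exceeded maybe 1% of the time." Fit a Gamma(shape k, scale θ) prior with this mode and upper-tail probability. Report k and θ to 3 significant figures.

Gamma(k,θ) with k>1 has mode (k−1)θ, so θ = 38.2/(k−1).
Need P(X < 92.9) = 0.99 with θ tied to k this way. Start at k = 2, θ = 38.2: P(X<92.9) ≈ 0.698.
Too low — raise k to concentrate. Iterating converges to k ≈ 6.98.
Then θ = 38.2/(6.98−1) ≈ 6.39.

k ≈ 6.98, θ ≈ 6.39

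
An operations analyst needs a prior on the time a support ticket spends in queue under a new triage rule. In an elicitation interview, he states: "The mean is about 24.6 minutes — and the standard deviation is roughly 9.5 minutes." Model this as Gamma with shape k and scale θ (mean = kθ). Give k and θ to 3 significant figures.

For Gamma(k, scale θ): mean = kθ, variance = kθ², so CV = 1/√k.
CV = SD/mean = 9.5/24.6 = 0.3862, hence k = 1/CV² = 6.71.
Then θ = mean/k = 24.6/6.71 = 3.67.

k ≈ 6.71, θ ≈ 3.67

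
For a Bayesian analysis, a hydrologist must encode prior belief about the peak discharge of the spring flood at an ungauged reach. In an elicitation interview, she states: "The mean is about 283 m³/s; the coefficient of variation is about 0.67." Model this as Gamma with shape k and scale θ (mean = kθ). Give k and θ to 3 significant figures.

k ≈ 2.23, θ ≈ 127

For Gamma(k, scale θ): mean = kθ, variance = kθ², so CV = 1/√k.
CV = 0.67, hence k = 1/CV² = 2.23.
Then θ = mean/k = 283/2.23 = 127.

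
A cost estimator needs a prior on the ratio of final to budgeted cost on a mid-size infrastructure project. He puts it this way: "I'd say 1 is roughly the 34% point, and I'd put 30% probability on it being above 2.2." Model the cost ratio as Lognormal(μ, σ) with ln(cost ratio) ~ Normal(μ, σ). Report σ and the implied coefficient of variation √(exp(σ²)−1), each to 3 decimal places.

σ ≈ 0.842, CV ≈ 1.015

If T ~ Lognormal(μ,σ) then ln T ~ Normal(μ,σ), so the p-quantile of ln T is μ + z_p·σ.
ln(1) = 0 and ln(2.2) = 0.7885; z_{0.34} = -0.4125, z_{0.7} = 0.5244.
σ = (0.7885 − 0)/(0.5244 − (-0.4125)) = 0.842.
μ = 0 − (-0.4125)·0.842 = 0.347.
CV = √(exp(σ²)−1) = √(exp(0.7083)−1) = 1.015.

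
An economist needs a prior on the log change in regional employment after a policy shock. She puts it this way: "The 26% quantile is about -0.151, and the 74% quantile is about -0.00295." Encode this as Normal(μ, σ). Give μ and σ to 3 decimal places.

μ = -0.077, σ = 0.115

The p-quantile of Normal(μ,σ) is μ + z_p·σ, with z_{0.26} = -0.6433 and z_{0.74} = 0.6433.
Eliminate σ: μ = (z₂·x₁ − z₁·x₂)/(z₂ − z₁) = (0.6433·-0.151 − (-0.6433)·-0.00295)/1.287 = -0.077.
Then σ = (x₂ − x₁)/(z₂ − z₁) = (-0.00295 − -0.151)/1.287 = 0.115.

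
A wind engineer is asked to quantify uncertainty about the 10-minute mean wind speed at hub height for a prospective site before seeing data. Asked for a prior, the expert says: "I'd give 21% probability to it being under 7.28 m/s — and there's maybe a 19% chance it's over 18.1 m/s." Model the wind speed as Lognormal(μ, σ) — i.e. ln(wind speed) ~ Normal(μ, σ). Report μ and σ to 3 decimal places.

μ ≈ 2.421, σ ≈ 0.541

If T ~ Lognormal(μ,σ) then ln T ~ Normal(μ,σ), so the p-quantile of ln T is μ + z_p·σ.
ln(7.28) = 1.985 and ln(18.1) = 2.896; z_{0.21} = -0.8064, z_{0.81} = 0.8779.
σ = (2.896 − 1.985)/(0.8779 − (-0.8064)) = 0.541.
μ = 1.985 − (-0.8064)·0.541 = 2.421.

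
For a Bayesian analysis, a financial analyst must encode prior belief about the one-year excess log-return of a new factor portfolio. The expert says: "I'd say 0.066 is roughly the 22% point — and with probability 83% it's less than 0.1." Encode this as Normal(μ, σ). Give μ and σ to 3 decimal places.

μ = 0.081, σ = 0.020

The p-quantile of Normal(μ,σ) is μ + z_p·σ, with z_{0.22} = -0.7722 and z_{0.83} = 0.9542.
Eliminate σ: μ = (z₂·x₁ − z₁·x₂)/(z₂ − z₁) = (0.9542·0.066 − (-0.7722)·0.1)/1.726 = 0.081.
Then σ = (x₂ − x₁)/(z₂ − z₁) = (0.1 − 0.066)/1.726 = 0.020.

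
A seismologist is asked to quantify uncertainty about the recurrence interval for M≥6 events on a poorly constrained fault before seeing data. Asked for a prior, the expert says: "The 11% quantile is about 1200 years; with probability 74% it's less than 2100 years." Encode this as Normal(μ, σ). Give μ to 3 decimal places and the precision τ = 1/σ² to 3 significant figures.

μ = 1790.348, τ = 4.32e-06

For Normal(μ,σ), the p-quantile is μ + z_p·σ. Here z_{0.11} = -1.227, z_{0.74} = 0.6433.
So 1200 = μ − 1.227σ and 2100 = μ + 0.6433σ.
Subtracting: σ = (2100 − 1200)/(0.6433 − (-1.227)) = 481.316.
Then μ = 1200 − (-1.227)·481.316 = 1790.348.
Precision τ = 1/σ² = 1/481.3² = 4.32e-06.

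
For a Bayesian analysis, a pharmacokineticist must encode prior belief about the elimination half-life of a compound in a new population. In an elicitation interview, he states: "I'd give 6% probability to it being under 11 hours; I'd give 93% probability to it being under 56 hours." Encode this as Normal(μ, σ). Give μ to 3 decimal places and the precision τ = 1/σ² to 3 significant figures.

The p-quantile of Normal(μ,σ) is μ + z_p·σ, with z_{0.06} = -1.555 and z_{0.93} = 1.476.
Eliminate σ: μ = (z₂·x₁ − z₁·x₂)/(z₂ − z₁) = (1.476·11 − (-1.555)·56)/3.031 = 34.086.
Then σ = (x₂ − x₁)/(z₂ − z₁) = (56 − 11)/3.031 = 14.849.
Precision τ = 1/σ² = 1/14.85² = 0.00454.

μ = 34.086, τ = 0.00454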